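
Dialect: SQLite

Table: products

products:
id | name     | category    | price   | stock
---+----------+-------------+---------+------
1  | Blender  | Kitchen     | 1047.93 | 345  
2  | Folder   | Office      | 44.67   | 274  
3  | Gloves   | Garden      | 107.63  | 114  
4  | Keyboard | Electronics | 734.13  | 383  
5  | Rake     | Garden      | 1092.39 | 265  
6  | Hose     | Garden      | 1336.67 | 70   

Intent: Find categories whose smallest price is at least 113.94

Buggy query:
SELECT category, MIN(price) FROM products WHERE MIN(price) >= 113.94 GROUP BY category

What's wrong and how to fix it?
Bug: Aggregates like MIN are computed per group after WHERE runs

Fix: Use HAVING for the per-group MIN condition

Corrected query:
SELECT category, MIN(price) FROM products GROUP BY category HAVING MIN(price) >= 113.94

Result:
category    | MIN(price)
------------+-----------
Electronics | 734.13    
Kitchen     | 1047.93   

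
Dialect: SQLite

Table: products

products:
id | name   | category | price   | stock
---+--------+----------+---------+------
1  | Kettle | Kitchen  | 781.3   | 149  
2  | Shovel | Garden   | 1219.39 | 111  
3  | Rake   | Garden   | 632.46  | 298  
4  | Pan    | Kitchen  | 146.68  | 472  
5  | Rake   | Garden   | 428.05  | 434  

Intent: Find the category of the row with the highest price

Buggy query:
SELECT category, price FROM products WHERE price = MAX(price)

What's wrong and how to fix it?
Bug: MAX(price) is an aggregate and cannot be used directly in WHERE

Fix: Wrap MAX in a scalar subquery so WHERE compares against a single value

Corrected query:
SELECT category, price FROM products WHERE price = (SELECT MAX(price) FROM products)

Result:
category | price  
---------+--------
Garden   | 1219.39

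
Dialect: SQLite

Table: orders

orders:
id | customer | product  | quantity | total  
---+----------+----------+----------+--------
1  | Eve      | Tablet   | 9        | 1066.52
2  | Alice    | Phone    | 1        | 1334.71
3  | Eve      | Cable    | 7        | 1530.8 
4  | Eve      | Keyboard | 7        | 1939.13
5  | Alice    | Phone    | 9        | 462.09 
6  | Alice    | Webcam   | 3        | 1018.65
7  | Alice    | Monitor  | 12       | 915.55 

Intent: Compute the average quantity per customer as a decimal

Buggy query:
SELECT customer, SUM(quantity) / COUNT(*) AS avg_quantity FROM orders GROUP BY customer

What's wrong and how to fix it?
Bug: SUM(quantity) and COUNT(*) are both integers; the division truncates the fractional part

Fix: Multiply by 1.0 (or CAST to REAL) to force floating-point division

Corrected query:
SELECT customer, SUM(quantity) * 1.0 / COUNT(*) AS avg_quantity FROM orders GROUP BY customer

Result:
customer | avg_quantity
---------+-------------
Alice    | 6.25        
Eve      | 7.666667    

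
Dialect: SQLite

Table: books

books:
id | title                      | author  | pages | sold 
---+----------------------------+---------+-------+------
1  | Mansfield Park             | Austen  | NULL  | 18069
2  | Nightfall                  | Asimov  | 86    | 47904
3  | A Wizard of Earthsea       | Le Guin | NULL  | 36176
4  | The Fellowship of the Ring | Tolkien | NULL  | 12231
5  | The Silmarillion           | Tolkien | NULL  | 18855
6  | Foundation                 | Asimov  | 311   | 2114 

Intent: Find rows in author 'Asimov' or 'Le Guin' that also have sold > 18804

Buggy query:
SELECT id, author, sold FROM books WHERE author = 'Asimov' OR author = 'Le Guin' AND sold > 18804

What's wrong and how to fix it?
Bug: Without parentheses, AND is evaluated before OR, so the sold filter only applies to the 'Le Guin' branch

Fix: Group the OR with parentheses (or use IN), then AND the threshold

Corrected query:
SELECT id, author, sold FROM books WHERE (author = 'Asimov' OR author = 'Le Guin') AND sold > 18804

Result:
id | author  | sold 
---+---------+------
2  | Asimov  | 47904
3  | Le Guin | 36176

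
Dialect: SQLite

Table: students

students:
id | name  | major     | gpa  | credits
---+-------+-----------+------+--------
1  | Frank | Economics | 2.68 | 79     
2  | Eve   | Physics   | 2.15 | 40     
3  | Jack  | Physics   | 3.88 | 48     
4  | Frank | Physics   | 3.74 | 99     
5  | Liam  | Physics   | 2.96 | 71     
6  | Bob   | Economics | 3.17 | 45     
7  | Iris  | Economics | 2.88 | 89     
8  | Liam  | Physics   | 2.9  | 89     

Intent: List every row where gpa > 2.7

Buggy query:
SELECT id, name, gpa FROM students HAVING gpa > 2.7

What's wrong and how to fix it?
Bug: HAVING filters the output of aggregation, but this query has no GROUP BY and no aggregate functions, so SQLite rejects it (HAVING clause on a non-aggregate query); the condition here is per row

Fix: Replace HAVING with WHERE since the condition applies to individual rows

Corrected query:
SELECT id, name, gpa FROM students WHERE gpa > 2.7

Result:
id | name  | gpa 
---+-------+-----
3  | Jack  | 3.88
4  | Frank | 3.74
5  | Liam  | 2.96
6  | Bob   | 3.17
7  | Iris  | 2.88
8  | Liam  | 2.9 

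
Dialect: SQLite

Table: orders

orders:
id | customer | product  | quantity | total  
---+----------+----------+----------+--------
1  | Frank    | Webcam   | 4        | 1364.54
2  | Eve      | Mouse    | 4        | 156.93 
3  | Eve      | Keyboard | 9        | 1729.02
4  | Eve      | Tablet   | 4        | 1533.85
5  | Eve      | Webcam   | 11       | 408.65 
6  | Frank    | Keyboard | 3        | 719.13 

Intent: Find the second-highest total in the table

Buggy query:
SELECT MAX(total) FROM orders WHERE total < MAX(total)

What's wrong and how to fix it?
Bug: MAX(total) on the right of the comparison is an aggregate-in-WHERE error

Fix: Compute the overall MAX in a subquery, then take MAX of rows below it

Corrected query:
SELECT MAX(total) FROM orders WHERE total < (SELECT MAX(total) FROM orders)

Result:
MAX(total)
----------
1533.85   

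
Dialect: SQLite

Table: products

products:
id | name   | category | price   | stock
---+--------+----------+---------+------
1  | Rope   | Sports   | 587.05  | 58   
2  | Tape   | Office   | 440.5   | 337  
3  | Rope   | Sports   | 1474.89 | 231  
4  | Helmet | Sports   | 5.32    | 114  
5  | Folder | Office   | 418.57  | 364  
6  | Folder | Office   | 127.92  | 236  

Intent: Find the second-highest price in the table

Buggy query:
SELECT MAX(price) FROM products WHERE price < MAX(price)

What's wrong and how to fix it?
Bug: MAX(price) on the right of the comparison is an aggregate-in-WHERE error

Fix: Compute the overall MAX in a subquery, then take MAX of rows below it

Corrected query:
SELECT MAX(price) FROM products WHERE price < (SELECT MAX(price) FROM products)

Result:
MAX(price)
----------
587.05    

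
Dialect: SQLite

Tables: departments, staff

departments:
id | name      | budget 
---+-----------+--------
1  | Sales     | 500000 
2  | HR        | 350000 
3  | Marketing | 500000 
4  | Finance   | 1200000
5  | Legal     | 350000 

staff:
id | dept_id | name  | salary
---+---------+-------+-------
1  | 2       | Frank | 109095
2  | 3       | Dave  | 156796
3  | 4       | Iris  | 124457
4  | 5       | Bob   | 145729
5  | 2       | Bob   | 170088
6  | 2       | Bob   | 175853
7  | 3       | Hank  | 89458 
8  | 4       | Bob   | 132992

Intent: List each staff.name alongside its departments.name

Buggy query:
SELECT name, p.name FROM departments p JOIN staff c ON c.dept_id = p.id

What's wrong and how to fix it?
Bug: 'name' exists in both joined tables, so the database can't tell which one is meant

Fix: Prefix ambiguous columns with the table alias

Corrected query:
SELECT c.name, p.name FROM departments p JOIN staff c ON c.dept_id = p.id

Result:
name  | name     
------+----------
Frank | HR       
Dave  | Marketing
Iris  | Finance  
Bob   | Legal    
Bob   | HR       
Bob   | HR       
Hank  | Marketing
Bob   | Finance  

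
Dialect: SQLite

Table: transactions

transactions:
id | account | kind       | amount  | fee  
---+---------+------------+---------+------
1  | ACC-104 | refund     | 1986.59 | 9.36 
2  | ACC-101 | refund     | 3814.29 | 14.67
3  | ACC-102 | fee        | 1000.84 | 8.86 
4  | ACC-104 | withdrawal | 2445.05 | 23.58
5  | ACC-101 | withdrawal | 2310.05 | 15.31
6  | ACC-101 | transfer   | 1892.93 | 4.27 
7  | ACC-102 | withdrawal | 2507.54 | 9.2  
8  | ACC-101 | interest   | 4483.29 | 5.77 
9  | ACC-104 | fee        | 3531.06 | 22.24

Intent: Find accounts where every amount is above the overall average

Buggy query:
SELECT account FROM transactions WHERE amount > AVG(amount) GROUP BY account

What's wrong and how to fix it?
Bug: WHERE evaluates per row before aggregation, so AVG() is unavailable

Fix: Compute the overall average in a scalar subquery and compare each group's MIN against it in HAVING

Corrected query:
SELECT account FROM transactions GROUP BY account HAVING MIN(amount) > (SELECT AVG(amount) FROM transactions)

Result:
(no rows)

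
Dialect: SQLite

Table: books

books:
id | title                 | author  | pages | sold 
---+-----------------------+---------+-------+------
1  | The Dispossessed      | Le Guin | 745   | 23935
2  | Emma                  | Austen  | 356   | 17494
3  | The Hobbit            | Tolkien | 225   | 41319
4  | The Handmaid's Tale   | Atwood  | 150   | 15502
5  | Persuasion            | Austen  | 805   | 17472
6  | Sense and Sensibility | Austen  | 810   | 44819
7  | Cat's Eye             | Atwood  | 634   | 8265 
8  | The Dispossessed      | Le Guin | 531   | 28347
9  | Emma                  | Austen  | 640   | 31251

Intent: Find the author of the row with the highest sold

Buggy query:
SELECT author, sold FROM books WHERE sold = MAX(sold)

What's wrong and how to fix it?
Bug: WHERE is evaluated per row; an aggregate over the whole table isn't defined there

Fix: Use a subquery: WHERE sold = (SELECT MAX(sold) FROM books)

Corrected query:
SELECT author, sold FROM books WHERE sold = (SELECT MAX(sold) FROM books)

Result:
author | sold 
-------+------
Austen | 44819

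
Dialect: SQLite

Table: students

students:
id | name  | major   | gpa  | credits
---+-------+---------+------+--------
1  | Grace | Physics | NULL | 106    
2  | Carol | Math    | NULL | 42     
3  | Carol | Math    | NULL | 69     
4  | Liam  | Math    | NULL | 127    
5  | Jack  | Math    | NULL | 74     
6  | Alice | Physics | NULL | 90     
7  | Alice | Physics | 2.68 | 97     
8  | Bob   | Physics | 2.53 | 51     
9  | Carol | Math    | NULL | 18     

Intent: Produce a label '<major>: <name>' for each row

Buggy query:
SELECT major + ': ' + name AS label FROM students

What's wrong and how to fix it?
Bug: '+' is numeric addition; on text columns SQLite converts them to 0 instead of concatenating

Fix: Replace + with || to concatenate text

Corrected query:
SELECT major || ': ' || name AS label FROM students

Result:
label         
--------------
Physics: Grace
Math: Carol   
Math: Carol   
Math: Liam    
Math: Jack    
Physics: Alice
Physics: Alice
Physics: Bob  
Math: Carol   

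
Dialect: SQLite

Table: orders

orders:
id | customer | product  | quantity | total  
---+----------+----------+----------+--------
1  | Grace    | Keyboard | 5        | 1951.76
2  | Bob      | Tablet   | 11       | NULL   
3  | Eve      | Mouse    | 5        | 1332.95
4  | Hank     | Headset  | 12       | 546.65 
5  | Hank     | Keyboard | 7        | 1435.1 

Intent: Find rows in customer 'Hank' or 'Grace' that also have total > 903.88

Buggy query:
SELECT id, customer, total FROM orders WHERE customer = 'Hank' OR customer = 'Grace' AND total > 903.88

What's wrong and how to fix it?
Bug: AND binds tighter than OR, so this parses as customer = 'Hank' OR (customer = 'Grace' AND total > 903.88)

Fix: Group the OR with parentheses (or use IN), then AND the threshold

Corrected query:
SELECT id, customer, total FROM orders WHERE (customer = 'Hank' OR customer = 'Grace') AND total > 903.88

Result:
id | customer | total  
---+----------+--------
1  | Grace    | 1951.76
5  | Hank     | 1435.1 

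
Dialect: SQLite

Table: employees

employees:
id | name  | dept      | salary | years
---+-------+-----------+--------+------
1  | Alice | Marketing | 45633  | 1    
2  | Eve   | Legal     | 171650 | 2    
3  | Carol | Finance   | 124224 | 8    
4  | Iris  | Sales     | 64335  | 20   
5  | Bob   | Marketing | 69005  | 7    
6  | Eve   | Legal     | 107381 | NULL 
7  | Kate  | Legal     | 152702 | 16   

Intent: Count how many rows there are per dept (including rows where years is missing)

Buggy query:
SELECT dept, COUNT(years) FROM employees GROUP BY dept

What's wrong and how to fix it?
Bug: COUNT(years) skips NULLs, so groups with missing years are undercounted

Fix: Use COUNT(*) to count all rows regardless of NULL

Corrected query:
SELECT dept, COUNT(*) FROM employees GROUP BY dept

Result:
dept      | COUNT(*)
----------+---------
Finance   | 1       
Legal     | 3       
Marketing | 2       
Sales     | 1       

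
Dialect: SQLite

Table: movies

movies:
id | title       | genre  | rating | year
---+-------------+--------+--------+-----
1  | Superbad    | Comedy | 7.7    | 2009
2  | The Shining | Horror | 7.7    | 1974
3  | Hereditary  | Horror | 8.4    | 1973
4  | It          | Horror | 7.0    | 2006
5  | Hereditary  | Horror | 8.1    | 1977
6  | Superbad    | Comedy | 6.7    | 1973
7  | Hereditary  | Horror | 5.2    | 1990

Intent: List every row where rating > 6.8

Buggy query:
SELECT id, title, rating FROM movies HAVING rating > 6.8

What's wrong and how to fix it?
Bug: HAVING filters the output of aggregation, but this query has no GROUP BY and no aggregate functions, so SQLite rejects it (HAVING clause on a non-aggregate query); the condition here is per row

Fix: Replace HAVING with WHERE since the condition applies to individual rows

Corrected query:
SELECT id, title, rating FROM movies WHERE rating > 6.8

Result:
id | title       | rating
---+-------------+-------
1  | Superbad    | 7.7   
2  | The Shining | 7.7   
3  | Hereditary  | 8.4   
4  | It          | 7     
5  | Hereditary  | 8.1   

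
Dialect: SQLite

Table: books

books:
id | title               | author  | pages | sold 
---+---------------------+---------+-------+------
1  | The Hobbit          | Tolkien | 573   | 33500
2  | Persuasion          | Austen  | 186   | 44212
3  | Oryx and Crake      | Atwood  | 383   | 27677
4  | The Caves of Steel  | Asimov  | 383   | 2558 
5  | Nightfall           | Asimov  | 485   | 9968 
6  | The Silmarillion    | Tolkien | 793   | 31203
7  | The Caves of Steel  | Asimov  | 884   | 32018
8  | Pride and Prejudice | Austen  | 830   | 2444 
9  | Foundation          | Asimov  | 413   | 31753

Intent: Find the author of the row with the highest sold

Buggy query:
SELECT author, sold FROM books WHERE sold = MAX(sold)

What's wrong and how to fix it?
Bug: MAX(sold) is an aggregate and cannot be used directly in WHERE

Fix: Wrap MAX in a scalar subquery so WHERE compares against a single value

Corrected query:
SELECT author, sold FROM books WHERE sold = (SELECT MAX(sold) FROM books)

Result:
author | sold 
-------+------
Austen | 44212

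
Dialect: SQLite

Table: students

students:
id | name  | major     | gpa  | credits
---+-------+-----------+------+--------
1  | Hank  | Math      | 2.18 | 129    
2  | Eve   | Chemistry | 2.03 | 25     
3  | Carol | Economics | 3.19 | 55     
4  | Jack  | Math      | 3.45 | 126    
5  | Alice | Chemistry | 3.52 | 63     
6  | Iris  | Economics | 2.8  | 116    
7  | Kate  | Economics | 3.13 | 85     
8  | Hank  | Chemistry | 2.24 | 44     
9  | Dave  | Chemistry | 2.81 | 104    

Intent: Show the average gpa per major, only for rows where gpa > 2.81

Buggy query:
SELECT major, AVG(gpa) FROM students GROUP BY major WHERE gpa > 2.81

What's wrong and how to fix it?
Bug: Row-level WHERE must come before GROUP BY in the clause order

Fix: Move the WHERE clause before GROUP BY

Corrected query:
SELECT major, AVG(gpa) FROM students WHERE gpa > 2.81 GROUP BY major

Result:
major     | AVG(gpa)
----------+---------
Chemistry | 3.52    
Economics | 3.16    
Math      | 3.45    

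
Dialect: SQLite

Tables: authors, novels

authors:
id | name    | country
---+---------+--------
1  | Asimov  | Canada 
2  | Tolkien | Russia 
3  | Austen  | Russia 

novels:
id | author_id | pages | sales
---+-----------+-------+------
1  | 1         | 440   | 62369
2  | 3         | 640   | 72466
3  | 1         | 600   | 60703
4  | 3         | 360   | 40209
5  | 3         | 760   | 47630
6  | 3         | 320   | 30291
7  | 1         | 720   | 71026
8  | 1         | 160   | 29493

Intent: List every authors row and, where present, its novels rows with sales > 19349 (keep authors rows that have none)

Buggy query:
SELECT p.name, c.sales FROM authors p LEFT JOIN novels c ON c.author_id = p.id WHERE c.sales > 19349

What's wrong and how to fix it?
Bug: Filtering c.sales in WHERE discards the NULL rows produced by LEFT JOIN, turning it into an inner join

Fix: Move the right-table condition into the ON clause so unmatched parents are kept

Corrected query:
SELECT p.name, c.sales FROM authors p LEFT JOIN novels c ON c.author_id = p.id AND c.sales > 19349

Result:
name    | sales
--------+------
Asimov  | 29493
Asimov  | 60703
Asimov  | 62369
Asimov  | 71026
Tolkien | NULL 
Austen  | 30291
Austen  | 40209
Austen  | 47630
Austen  | 72466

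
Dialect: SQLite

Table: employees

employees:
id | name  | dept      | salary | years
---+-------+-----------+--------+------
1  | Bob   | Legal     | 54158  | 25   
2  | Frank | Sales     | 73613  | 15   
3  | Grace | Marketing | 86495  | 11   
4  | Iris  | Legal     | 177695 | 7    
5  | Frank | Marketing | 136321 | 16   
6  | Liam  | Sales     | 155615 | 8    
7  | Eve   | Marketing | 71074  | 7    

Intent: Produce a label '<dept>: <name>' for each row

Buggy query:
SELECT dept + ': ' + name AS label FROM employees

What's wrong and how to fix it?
Bug: '+' is numeric addition; on text columns SQLite converts them to 0 instead of concatenating

Fix: Use the || operator for string concatenation

Corrected query:
SELECT dept || ': ' || name AS label FROM employees

Result:
label           
----------------
Legal: Bob      
Sales: Frank    
Marketing: Grace
Legal: Iris     
Marketing: Frank
Sales: Liam     
Marketing: Eve  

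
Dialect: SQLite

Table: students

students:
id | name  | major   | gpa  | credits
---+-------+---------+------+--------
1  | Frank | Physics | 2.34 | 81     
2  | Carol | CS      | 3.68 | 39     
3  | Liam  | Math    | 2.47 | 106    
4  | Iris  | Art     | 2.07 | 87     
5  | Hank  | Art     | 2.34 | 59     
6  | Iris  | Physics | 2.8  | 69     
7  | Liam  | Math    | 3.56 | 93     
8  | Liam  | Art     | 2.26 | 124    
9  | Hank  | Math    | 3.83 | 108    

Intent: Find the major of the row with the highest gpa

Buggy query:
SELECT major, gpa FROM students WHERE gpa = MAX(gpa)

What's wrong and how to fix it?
Bug: WHERE is evaluated per row; an aggregate over the whole table isn't defined there

Fix: Wrap MAX in a scalar subquery so WHERE compares against a single value

Corrected query:
SELECT major, gpa FROM students WHERE gpa = (SELECT MAX(gpa) FROM students)

Result:
major | gpa 
------+-----
Math  | 3.83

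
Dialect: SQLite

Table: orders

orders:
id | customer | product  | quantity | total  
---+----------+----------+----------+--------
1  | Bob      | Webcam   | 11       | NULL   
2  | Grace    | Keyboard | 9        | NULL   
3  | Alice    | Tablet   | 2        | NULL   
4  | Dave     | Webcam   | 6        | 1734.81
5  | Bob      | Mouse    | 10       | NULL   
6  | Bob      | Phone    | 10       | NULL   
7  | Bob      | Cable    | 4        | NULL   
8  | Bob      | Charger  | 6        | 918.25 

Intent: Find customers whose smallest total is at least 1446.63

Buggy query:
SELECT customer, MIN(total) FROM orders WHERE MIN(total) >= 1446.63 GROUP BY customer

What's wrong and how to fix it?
Bug: MIN() in WHERE is a misuse of aggregate

Fix: Use HAVING for the per-group MIN condition

Corrected query:
SELECT customer, MIN(total) FROM orders GROUP BY customer HAVING MIN(total) >= 1446.63

Result:
customer | MIN(total)
---------+-----------
Dave     | 1734.81   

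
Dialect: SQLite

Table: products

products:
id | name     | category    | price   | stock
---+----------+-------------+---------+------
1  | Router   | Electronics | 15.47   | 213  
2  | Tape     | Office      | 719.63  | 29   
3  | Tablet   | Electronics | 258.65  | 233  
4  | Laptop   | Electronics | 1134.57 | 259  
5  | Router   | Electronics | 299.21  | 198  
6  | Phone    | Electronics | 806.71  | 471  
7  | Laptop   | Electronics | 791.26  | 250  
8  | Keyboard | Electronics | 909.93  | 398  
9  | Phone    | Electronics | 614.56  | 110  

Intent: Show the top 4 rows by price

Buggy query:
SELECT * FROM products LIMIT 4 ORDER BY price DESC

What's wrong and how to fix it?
Bug: LIMIT must come after ORDER BY

Fix: Swap the clauses: ORDER BY first, then LIMIT

Corrected query:
SELECT * FROM products ORDER BY price DESC LIMIT 4

Result:
id | name     | category    | price   | stock
---+----------+-------------+---------+------
4  | Laptop   | Electronics | 1134.57 | 259  
8  | Keyboard | Electronics | 909.93  | 398  
6  | Phone    | Electronics | 806.71  | 471  
7  | Laptop   | Electronics | 791.26  | 250  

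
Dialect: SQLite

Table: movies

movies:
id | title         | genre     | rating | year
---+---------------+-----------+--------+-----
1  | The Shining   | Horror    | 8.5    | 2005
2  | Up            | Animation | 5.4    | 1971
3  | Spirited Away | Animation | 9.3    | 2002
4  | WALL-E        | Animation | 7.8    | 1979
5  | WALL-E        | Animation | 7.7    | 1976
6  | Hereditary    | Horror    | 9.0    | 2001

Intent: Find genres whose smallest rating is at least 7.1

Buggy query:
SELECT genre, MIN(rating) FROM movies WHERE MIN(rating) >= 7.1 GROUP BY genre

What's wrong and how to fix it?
Bug: Aggregates like MIN are computed per group after WHERE runs

Fix: Replace WHERE with HAVING after the GROUP BY

Corrected query:
SELECT genre, MIN(rating) FROM movies GROUP BY genre HAVING MIN(rating) >= 7.1

Result:
genre  | MIN(rating)
-------+------------
Horror | 8.5        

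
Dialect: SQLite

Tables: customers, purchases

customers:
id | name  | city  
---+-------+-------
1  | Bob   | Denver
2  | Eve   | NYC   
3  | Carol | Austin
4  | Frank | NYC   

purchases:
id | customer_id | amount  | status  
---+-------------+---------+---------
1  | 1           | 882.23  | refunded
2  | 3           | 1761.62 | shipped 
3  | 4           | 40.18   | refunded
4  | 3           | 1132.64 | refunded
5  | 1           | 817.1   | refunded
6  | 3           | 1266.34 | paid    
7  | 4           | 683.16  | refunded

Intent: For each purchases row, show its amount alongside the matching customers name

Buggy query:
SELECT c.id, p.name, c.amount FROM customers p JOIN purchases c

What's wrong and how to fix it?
Bug: JOIN with no ON clause produces a cartesian product; every purchases row pairs with every customers row

Fix: Add ON c.customer_id = p.id to the JOIN

Corrected query:
SELECT c.id, p.name, c.amount FROM customers p JOIN purchases c ON c.customer_id = p.id

Result:
id | name  | amount 
---+-------+--------
1  | Bob   | 882.23 
2  | Carol | 1761.62
3  | Frank | 40.18  
4  | Carol | 1132.64
5  | Bob   | 817.1  
6  | Carol | 1266.34
7  | Frank | 683.16 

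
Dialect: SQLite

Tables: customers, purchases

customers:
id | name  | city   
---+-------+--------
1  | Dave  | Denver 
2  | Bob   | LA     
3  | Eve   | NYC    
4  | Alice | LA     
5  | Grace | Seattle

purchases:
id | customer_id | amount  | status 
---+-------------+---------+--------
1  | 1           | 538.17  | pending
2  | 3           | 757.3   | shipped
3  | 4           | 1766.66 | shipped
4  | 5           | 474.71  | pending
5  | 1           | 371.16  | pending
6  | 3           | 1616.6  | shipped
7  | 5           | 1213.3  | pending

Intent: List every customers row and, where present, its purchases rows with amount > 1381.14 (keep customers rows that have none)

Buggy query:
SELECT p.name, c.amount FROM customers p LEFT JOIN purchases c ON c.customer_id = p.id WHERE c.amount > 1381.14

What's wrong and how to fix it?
Bug: Filtering c.amount in WHERE discards the NULL rows produced by LEFT JOIN, turning it into an inner join

Fix: Put 'c.amount > 1381.14' in the JOIN's ON clause instead of WHERE

Corrected query:
SELECT p.name, c.amount FROM customers p LEFT JOIN purchases c ON c.customer_id = p.id AND c.amount > 1381.14

Result:
name  | amount 
------+--------
Dave  | NULL   
Bob   | NULL   
Eve   | 1616.6 
Alice | 1766.66
Grace | NULL   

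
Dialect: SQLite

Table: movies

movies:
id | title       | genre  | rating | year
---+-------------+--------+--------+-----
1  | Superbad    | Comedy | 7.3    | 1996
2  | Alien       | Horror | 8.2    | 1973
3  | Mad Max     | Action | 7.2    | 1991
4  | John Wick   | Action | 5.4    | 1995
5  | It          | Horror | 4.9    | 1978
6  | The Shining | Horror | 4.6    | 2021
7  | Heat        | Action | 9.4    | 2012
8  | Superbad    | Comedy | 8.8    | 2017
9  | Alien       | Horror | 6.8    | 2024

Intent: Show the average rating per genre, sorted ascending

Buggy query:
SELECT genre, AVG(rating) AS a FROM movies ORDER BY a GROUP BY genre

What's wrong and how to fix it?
Bug: GROUP BY must precede ORDER BY

Fix: Reorder: SELECT … FROM … GROUP BY … ORDER BY …

Corrected query:
SELECT genre, AVG(rating) AS a FROM movies GROUP BY genre ORDER BY a

Result:
genre  | a       
-------+---------
Horror | 6.125   
Action | 7.333333
Comedy | 8.05    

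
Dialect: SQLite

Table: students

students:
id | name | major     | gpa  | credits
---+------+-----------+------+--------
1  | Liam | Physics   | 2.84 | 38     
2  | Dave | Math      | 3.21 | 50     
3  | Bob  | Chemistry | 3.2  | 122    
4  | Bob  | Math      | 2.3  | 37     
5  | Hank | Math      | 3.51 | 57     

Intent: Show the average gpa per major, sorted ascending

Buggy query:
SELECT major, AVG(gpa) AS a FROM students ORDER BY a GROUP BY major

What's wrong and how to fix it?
Bug: GROUP BY must precede ORDER BY

Fix: Reorder: SELECT … FROM … GROUP BY … ORDER BY …

Corrected query:
SELECT major, AVG(gpa) AS a FROM students GROUP BY major ORDER BY a

Result:
major     | a       
----------+---------
Physics   | 2.84    
Math      | 3.006667
Chemistry | 3.2     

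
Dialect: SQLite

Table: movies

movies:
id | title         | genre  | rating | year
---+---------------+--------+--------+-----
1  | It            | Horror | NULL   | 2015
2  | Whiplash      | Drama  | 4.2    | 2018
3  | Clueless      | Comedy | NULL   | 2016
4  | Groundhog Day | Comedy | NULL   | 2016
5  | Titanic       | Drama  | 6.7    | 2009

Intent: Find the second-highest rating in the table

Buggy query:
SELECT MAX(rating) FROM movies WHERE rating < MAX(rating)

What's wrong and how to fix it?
Bug: MAX(rating) on the right of the comparison is an aggregate-in-WHERE error

Fix: Put the inner MAX in a scalar subquery

Corrected query:
SELECT MAX(rating) FROM movies WHERE rating < (SELECT MAX(rating) FROM movies)

Result:
MAX(rating)
-----------
4.2        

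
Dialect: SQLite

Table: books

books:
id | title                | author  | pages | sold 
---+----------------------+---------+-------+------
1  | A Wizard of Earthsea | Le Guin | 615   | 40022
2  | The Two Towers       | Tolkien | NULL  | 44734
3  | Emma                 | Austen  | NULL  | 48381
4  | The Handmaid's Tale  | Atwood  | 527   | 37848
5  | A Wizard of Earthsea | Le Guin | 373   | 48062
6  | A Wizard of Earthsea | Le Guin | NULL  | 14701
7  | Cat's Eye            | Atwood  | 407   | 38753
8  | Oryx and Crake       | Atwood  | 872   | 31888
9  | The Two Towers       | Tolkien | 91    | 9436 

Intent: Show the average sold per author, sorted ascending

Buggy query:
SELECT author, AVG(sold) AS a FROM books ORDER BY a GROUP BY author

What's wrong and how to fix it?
Bug: GROUP BY must precede ORDER BY

Fix: Move ORDER BY to the end, after GROUP BY

Corrected query:
SELECT author, AVG(sold) AS a FROM books GROUP BY author ORDER BY a

Result:
author  | a           
--------+-------------
Tolkien | 27085       
Le Guin | 34261.666667
Atwood  | 36163       
Austen  | 48381       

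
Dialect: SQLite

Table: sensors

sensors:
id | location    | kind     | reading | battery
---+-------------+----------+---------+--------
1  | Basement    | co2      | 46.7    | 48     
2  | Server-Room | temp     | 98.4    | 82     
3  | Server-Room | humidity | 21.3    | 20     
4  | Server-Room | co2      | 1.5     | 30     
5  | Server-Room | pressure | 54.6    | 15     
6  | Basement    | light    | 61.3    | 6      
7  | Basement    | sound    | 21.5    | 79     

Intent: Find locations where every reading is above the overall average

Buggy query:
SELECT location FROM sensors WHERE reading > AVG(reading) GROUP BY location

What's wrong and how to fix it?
Bug: AVG() is an aggregate; it can't sit directly in WHERE

Fix: Compute the overall average in a scalar subquery and compare each group's MIN against it in HAVING

Corrected query:
SELECT location FROM sensors GROUP BY location HAVING MIN(reading) > (SELECT AVG(reading) FROM sensors)

Result:
(no rows)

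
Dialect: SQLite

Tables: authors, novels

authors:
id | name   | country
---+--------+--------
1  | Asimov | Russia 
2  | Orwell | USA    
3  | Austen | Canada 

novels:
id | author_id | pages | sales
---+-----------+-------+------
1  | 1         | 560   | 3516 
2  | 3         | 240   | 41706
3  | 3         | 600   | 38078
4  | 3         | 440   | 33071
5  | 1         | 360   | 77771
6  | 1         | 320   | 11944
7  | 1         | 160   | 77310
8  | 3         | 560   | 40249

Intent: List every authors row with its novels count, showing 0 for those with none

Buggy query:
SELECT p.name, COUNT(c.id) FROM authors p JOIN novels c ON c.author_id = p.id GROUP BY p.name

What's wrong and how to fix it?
Bug: An inner join excludes parents with zero children

Fix: Use LEFT JOIN so parents without children still appear (COUNT(c.id) gives 0)

Corrected query:
SELECT p.name, COUNT(c.id) FROM authors p LEFT JOIN novels c ON c.author_id = p.id GROUP BY p.name

Result:
name   | COUNT(c.id)
-------+------------
Asimov | 4          
Austen | 4          
Orwell | 0          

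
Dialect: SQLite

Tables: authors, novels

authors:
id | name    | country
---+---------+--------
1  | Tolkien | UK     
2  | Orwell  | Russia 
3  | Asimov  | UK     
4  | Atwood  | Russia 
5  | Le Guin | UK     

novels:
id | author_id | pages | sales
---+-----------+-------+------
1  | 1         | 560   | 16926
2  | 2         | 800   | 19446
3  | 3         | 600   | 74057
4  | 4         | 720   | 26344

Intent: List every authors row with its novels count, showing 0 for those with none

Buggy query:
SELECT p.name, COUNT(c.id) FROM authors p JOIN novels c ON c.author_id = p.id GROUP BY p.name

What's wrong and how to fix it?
Bug: An inner join excludes parents with zero children

Fix: Switch to LEFT JOIN to retain unmatched parent rows

Corrected query:
SELECT p.name, COUNT(c.id) FROM authors p LEFT JOIN novels c ON c.author_id = p.id GROUP BY p.name

Result:
name    | COUNT(c.id)
--------+------------
Asimov  | 1          
Atwood  | 1          
Le Guin | 0          
Orwell  | 1          
Tolkien | 1          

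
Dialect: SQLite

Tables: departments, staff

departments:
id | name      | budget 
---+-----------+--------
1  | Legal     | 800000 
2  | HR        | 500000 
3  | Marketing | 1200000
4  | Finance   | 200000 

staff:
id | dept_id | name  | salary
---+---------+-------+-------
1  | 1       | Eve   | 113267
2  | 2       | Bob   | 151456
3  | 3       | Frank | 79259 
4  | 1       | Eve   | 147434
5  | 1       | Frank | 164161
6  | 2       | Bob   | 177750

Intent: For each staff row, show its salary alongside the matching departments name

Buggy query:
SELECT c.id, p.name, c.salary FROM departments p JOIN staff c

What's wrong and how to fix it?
Bug: Missing join condition: each staff row is matched to all departments rows instead of just its own

Fix: Specify the join condition linking the foreign key to the parent id

Corrected query:
SELECT c.id, p.name, c.salary FROM departments p JOIN staff c ON c.dept_id = p.id

Result:
id | name      | salary
---+-----------+-------
1  | Legal     | 113267
2  | HR        | 151456
3  | Marketing | 79259 
4  | Legal     | 147434
5  | Legal     | 164161
6  | HR        | 177750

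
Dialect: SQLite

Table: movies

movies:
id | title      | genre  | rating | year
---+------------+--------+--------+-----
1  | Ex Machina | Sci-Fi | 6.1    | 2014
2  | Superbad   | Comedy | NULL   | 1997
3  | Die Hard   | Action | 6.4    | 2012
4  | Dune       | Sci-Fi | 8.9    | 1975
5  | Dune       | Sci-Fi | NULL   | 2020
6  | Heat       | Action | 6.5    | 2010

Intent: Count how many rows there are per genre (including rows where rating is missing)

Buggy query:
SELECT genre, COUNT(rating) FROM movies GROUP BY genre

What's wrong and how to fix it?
Bug: COUNT(column) counts non-NULL values only; rows with NULL rating aren't counted

Fix: Replace COUNT(rating) with COUNT(*)

Corrected query:
SELECT genre, COUNT(*) FROM movies GROUP BY genre

Result:
genre  | COUNT(*)
-------+---------
Action | 2       
Comedy | 1       
Sci-Fi | 3       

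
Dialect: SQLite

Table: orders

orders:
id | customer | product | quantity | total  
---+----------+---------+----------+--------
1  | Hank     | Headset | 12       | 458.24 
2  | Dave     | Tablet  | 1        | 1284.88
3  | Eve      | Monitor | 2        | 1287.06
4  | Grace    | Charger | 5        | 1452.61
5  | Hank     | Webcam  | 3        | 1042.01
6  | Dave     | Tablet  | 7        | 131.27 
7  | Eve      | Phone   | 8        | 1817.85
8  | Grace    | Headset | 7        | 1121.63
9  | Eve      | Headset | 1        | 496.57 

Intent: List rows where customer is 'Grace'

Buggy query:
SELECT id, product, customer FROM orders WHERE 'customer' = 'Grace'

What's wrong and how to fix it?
Bug: 'customer' in single quotes is a string literal, not the column; the comparison is literal-vs-literal and never true

Fix: Remove the quotes around the column name (or use double quotes for an identifier)

Corrected query:
SELECT id, product, customer FROM orders WHERE customer = 'Grace'

Result:
id | product | customer
---+---------+---------
4  | Charger | Grace   
8  | Headset | Grace   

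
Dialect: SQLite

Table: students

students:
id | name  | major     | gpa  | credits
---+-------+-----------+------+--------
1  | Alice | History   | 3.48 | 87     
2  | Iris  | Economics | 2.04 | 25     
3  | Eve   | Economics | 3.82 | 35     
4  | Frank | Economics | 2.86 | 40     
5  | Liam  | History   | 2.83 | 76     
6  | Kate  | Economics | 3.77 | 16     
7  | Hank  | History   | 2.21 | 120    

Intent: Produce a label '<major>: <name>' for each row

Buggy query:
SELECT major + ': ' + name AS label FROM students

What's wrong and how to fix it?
Bug: '+' is numeric addition; on text columns SQLite converts them to 0 instead of concatenating

Fix: Use the || operator for string concatenation

Corrected query:
SELECT major || ': ' || name AS label FROM students

Result:
label           
----------------
History: Alice  
Economics: Iris 
Economics: Eve  
Economics: Frank
History: Liam   
Economics: Kate 
History: Hank   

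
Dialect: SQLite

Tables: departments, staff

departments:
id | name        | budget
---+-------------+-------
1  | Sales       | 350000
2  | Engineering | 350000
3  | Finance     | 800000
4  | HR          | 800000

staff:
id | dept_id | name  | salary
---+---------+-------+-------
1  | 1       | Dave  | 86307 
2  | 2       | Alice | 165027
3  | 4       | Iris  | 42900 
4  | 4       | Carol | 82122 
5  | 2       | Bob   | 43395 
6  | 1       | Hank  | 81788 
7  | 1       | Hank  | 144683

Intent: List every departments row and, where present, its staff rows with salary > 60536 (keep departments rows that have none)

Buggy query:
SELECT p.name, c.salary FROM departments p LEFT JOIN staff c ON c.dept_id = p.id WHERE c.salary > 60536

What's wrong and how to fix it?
Bug: Filtering c.salary in WHERE discards the NULL rows produced by LEFT JOIN, turning it into an inner join

Fix: Put 'c.salary > 60536' in the JOIN's ON clause instead of WHERE

Corrected query:
SELECT p.name, c.salary FROM departments p LEFT JOIN staff c ON c.dept_id = p.id AND c.salary > 60536

Result:
name        | salary
------------+-------
Sales       | 81788 
Sales       | 86307 
Sales       | 144683
Engineering | 165027
Finance     | NULL  
HR          | 82122 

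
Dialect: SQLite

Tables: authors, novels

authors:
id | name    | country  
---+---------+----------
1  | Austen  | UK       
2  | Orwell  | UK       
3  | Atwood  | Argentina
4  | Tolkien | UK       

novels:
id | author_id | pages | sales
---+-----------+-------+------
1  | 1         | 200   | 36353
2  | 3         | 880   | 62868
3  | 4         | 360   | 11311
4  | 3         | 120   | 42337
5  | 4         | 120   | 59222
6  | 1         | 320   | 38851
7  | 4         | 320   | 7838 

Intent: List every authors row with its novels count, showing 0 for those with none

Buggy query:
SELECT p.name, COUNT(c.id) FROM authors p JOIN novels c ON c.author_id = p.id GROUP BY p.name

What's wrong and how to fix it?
Bug: INNER JOIN drops authors rows that have no matching novels rows

Fix: Switch to LEFT JOIN to retain unmatched parent rows

Corrected query:
SELECT p.name, COUNT(c.id) FROM authors p LEFT JOIN novels c ON c.author_id = p.id GROUP BY p.name

Result:
name    | COUNT(c.id)
--------+------------
Atwood  | 2          
Austen  | 2          
Orwell  | 0          
Tolkien | 3          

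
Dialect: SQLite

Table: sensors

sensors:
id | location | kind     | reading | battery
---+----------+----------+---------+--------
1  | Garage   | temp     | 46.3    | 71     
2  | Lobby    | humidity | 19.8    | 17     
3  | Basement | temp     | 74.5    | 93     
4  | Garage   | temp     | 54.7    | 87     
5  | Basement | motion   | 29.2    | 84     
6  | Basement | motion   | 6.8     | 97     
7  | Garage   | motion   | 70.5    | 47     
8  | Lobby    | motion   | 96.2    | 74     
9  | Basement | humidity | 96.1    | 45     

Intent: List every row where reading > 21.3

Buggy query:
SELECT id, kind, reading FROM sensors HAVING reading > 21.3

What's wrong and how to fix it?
Bug: This is a non-aggregate query (no GROUP BY, no aggregates), so in SQLite the HAVING clause is invalid here; a row-level condition belongs in WHERE

Fix: Replace HAVING with WHERE since the condition applies to individual rows

Corrected query:
SELECT id, kind, reading FROM sensors WHERE reading > 21.3

Result:
id | kind     | reading
---+----------+--------
1  | temp     | 46.3   
3  | temp     | 74.5   
4  | temp     | 54.7   
5  | motion   | 29.2   
7  | motion   | 70.5   
8  | motion   | 96.2   
9  | humidity | 96.1   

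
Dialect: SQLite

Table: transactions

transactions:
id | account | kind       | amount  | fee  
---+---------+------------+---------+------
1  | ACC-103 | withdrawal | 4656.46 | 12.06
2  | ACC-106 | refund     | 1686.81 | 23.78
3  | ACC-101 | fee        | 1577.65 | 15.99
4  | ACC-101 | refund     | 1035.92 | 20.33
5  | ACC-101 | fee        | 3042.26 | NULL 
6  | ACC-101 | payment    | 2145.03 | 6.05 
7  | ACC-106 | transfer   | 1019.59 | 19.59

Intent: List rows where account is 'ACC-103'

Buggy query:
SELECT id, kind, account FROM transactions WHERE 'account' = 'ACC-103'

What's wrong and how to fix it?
Bug: Single quotes denote string literals in SQL; the column name is being compared as a constant string

Fix: Reference the column as account without single quotes

Corrected query:
SELECT id, kind, account FROM transactions WHERE account = 'ACC-103'

Result:
id | kind       | account
---+------------+--------
1  | withdrawal | ACC-103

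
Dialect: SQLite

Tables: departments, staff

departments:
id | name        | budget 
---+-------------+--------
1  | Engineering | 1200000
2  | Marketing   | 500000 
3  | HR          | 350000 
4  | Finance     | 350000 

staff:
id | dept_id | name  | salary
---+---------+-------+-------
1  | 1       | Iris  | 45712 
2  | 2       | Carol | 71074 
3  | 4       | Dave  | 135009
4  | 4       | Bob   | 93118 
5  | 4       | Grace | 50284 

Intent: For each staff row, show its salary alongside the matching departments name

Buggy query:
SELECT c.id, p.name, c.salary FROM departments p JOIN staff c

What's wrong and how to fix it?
Bug: Missing join condition: each staff row is matched to all departments rows instead of just its own

Fix: Add ON c.dept_id = p.id to the JOIN

Corrected query:
SELECT c.id, p.name, c.salary FROM departments p JOIN staff c ON c.dept_id = p.id

Result:
id | name        | salary
---+-------------+-------
1  | Engineering | 45712 
2  | Marketing   | 71074 
3  | Finance     | 135009
4  | Finance     | 93118 
5  | Finance     | 50284 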